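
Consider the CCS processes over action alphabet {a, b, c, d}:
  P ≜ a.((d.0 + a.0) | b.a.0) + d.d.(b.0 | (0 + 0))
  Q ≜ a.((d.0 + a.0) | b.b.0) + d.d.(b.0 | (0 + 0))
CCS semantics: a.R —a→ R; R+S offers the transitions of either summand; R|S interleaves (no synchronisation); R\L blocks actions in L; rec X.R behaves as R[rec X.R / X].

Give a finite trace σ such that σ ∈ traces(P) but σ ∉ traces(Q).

P's transition system — 10 states:
  p0 = a.((d.0 + a.0) | b.a.0) + d.d.(b.0 | (0 + 0)) :: -a-> p1, -d-> p2
  p1 = (d.0 + a.0) | b.a.0 :: -a-> p3, -b-> p4, -d-> p3
  p2 = d.(b.0 | (0 + 0)) :: -d-> p5
  p3 = 0 | b.a.0 :: -b-> p6
  p4 = (d.0 + a.0) | a.0 :: -a-> p6, -a-> p7, -d-> p6
  p5 = b.0 | (0 + 0) :: -b-> p8
  p6 = 0 | a.0 :: -a-> p9
  p7 = (d.0 + a.0) | 0 :: -a-> p9, -d-> p9
  p8 = 0 | (0 + 0) :: stopped
  p9 = 0 | 0 :: stopped
Q's transition system — 10 states:
  q0 = a.((d.0 + a.0) | b.b.0) + d.d.(b.0 | (0 + 0)) :: -a-> q1, -d-> q2
  q1 = (d.0 + a.0) | b.b.0 :: -a-> q3, -b-> q4, -d-> q3
  q2 = d.(b.0 | (0 + 0)) :: -d-> q5
  q3 = 0 | b.b.0 :: -b-> q6
  q4 = (d.0 + a.0) | b.0 :: -a-> q6, -b-> q7, -d-> q6
  q5 = b.0 | (0 + 0) :: -b-> q8
  q6 = 0 | b.0 :: -b-> q9
  q7 = (d.0 + a.0) | 0 :: -a-> q9, -d-> q9
  q8 = 0 | (0 + 0) :: stopped
  q9 = 0 | 0 :: stopped
Run σ = ⟨aaba⟩ on P: start {p0}
  after a @ step 1: {p1}
  after a @ step 2: {p3}
  after b @ step 3: {p6}
  after a @ step 4: {p9}
  P completes σ.
Run σ = ⟨aaba⟩ on Q: start {q0}
  after a @ step 1: {q1}
  after a @ step 2: {q3}
  after b @ step 3: {q6}
  after a @ step 4: ∅  — Q cannot continue

aaba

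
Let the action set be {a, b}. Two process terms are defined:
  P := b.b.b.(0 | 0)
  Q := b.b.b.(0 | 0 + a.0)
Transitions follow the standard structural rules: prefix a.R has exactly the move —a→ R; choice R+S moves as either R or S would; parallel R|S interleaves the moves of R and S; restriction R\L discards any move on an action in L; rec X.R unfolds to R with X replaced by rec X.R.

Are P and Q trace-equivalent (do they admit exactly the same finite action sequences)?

trace-distinct — witness ⟨bbba⟩

Reachable graph of P (4 states):
  s0 = b.b.b.(0 | 0) | -b-> s1
  s1 = b.b.(0 | 0) | -b-> s2
  s2 = b.(0 | 0) | -b-> s3
  s3 = 0 | 0 | ·
Reachable graph of Q (5 states):
  t0 = b.b.b.(0 | 0 + a.0) | -b-> t1
  t1 = b.b.(0 | 0 + a.0) | -b-> t2
  t2 = b.(0 | 0 + a.0) | -b-> t3
  t3 = 0 | 0 + a.0 | -a-> t4
  t4 = 0 | ·
Executing bbba from Q (initial set {t0}):
  [1] b ⇒ {t1}
  [2] b ⇒ {t2}
  [3] b ⇒ {t3}
  [4] a ⇒ {t4}
  — Q admits the full trace.
Executing bbba from P (initial set {s0}):
  [1] b ⇒ {s1}
  [2] b ⇒ {s2}
  [3] b ⇒ {s3}
  [4] a ⇒ ∅ (P stuck)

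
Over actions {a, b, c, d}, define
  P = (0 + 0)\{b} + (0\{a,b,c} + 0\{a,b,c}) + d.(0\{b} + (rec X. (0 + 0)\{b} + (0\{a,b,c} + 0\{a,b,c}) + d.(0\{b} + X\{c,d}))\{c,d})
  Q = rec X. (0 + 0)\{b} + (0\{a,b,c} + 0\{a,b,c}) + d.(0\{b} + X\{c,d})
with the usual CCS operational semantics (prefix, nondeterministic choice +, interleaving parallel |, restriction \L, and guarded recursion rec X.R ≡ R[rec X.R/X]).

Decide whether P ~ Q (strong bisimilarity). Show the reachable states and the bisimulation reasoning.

Reachable graph of P (2 states):
  s0 = (0 + 0)\{b} + (0\{a,b,c} + 0\{a,b,c}) + d.(0\{b} + (rec X. (0 + 0)\{b} + (0\{a,b,c} + 0\{a,b,c}) + d.(0\{b} + X\{c,d}))\{c,d}) | ··d··> s1
  s1 = 0\{b} + (rec X. (0 + 0)\{b} + (0\{a,b,c} + 0\{a,b,c}) + d.(0\{b} + X\{c,d}))\{c,d} | ∅
Reachable graph of Q (2 states):
  t0 = rec X. (0 + 0)\{b} + (0\{a,b,c} + 0\{a,b,c}) + d.(0\{b} + X\{c,d}) | ··d··> t1
  t1 = 0\{b} + (rec X. (0 + 0)\{b} + (0\{a,b,c} + 0\{a,b,c}) + d.(0\{b} + X\{c,d}))\{c,d} | ∅
Bisimilarity quotient blocks:
  B0 = {s0, t0}
  B1 = {s1, t1}
s0 ∈ B0, t0 ∈ B0 → same block

bisimilar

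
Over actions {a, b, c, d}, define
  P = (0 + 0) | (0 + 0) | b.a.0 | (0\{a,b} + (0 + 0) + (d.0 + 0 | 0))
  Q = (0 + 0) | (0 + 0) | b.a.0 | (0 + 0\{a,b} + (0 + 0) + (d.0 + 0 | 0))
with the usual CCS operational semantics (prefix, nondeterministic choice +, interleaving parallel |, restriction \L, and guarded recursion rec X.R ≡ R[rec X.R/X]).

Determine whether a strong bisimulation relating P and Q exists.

P ~ Q

LTS(P): 6 reachable states
  u0 = (0 + 0) | (0 + 0) | b.a.0 | (0\{a,b} + (0 + 0) + (d.0 + 0 | 0)) | ··b··> u1, ··d··> u2
  u1 = (0 + 0) | (0 + 0) | a.0 | (0\{a,b} + (0 + 0) + (d.0 + 0 | 0)) | ··a··> u3, ··d··> u4
  u2 = (0 + 0) | (0 + 0) | b.a.0 | 0 | ··b··> u4
  u3 = (0 + 0) | (0 + 0) | 0 | (0\{a,b} + (0 + 0) + (d.0 + 0 | 0)) | ··d··> u5
  u4 = (0 + 0) | (0 + 0) | a.0 | 0 | ··a··> u5
  u5 = (0 + 0) | (0 + 0) | 0 | 0 | stopped
LTS(Q): 6 reachable states
  v0 = (0 + 0) | (0 + 0) | b.a.0 | (0 + 0\{a,b} + (0 + 0) + (d.0 + 0 | 0)) | ··b··> v1, ··d··> v2
  v1 = (0 + 0) | (0 + 0) | a.0 | (0 + 0\{a,b} + (0 + 0) + (d.0 + 0 | 0)) | ··a··> v3, ··d··> v4
  v2 = (0 + 0) | (0 + 0) | b.a.0 | 0 | ··b··> v4
  v3 = (0 + 0) | (0 + 0) | 0 | (0 + 0\{a,b} + (0 + 0) + (d.0 + 0 | 0)) | ··d··> v5
  v4 = (0 + 0) | (0 + 0) | a.0 | 0 | ··a··> v5
  v5 = (0 + 0) | (0 + 0) | 0 | 0 | stopped
Partition-refinement fixed point:
  B0 = {u0, v0}
  B1 = {u2, v2}
  B2 = {u4, v4}
  B3 = {u5, v5}
  B4 = {u1, v1}
  B5 = {u3, v3}
u0 ∈ B0, v0 ∈ B0 → same block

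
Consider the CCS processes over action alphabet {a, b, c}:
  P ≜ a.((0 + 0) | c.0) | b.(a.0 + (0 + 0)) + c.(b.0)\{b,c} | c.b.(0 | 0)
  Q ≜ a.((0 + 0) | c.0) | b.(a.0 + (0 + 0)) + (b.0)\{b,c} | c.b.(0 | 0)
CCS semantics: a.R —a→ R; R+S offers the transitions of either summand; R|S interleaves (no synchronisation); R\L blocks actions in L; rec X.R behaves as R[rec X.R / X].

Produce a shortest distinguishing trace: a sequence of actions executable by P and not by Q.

cc

P's transition system — 14 states:
  s0 = a.((0 + 0) | c.0) | b.(a.0 + (0 + 0)) + c.(b.0)\{b,c} | c.b.(0 | 0) | ··a··> s1, ··b··> s2, ··c··> s3, ··c··> s4
  s1 = (0 + 0) | c.0 | b.(a.0 + (0 + 0)) | ··b··> s5, ··c··> s6
  s2 = a.((0 + 0) | c.0) | (a.0 + (0 + 0)) | ··a··> s5, ··a··> s7
  s3 = (b.0)\{b,c} | c.b.(0 | 0) | ··c··> s8
  s4 = c.(b.0)\{b,c} | b.(0 | 0) | ··b··> s9, ··c··> s8
  s5 = (0 + 0) | c.0 | (a.0 + (0 + 0)) | ··a··> s10, ··c··> s11
  s6 = (0 + 0) | 0 | b.(a.0 + (0 + 0)) | ··b··> s11
  s7 = a.((0 + 0) | c.0) | 0 | ··a··> s10
  s8 = (b.0)\{b,c} | b.(0 | 0) | ··b··> s12
  s9 = c.(b.0)\{b,c} | (0 | 0) | ··c··> s12
  s10 = (0 + 0) | c.0 | 0 | ··c··> s13
  s11 = (0 + 0) | 0 | (a.0 + (0 + 0)) | ··a··> s13
  s12 = (b.0)\{b,c} | (0 | 0) | ·
  s13 = (0 + 0) | 0 | 0 | ·
Q's transition system — 11 states:
  t0 = a.((0 + 0) | c.0) | b.(a.0 + (0 + 0)) + (b.0)\{b,c} | c.b.(0 | 0) | ··a··> t1, ··b··> t2, ··c··> t3
  t1 = (0 + 0) | c.0 | b.(a.0 + (0 + 0)) | ··b··> t4, ··c··> t5
  t2 = a.((0 + 0) | c.0) | (a.0 + (0 + 0)) | ··a··> t4, ··a··> t6
  t3 = (b.0)\{b,c} | b.(0 | 0) | ··b··> t7
  t4 = (0 + 0) | c.0 | (a.0 + (0 + 0)) | ··a··> t8, ··c··> t9
  t5 = (0 + 0) | 0 | b.(a.0 + (0 + 0)) | ··b··> t9
  t6 = a.((0 + 0) | c.0) | 0 | ··a··> t8
  t7 = (b.0)\{b,c} | (0 | 0) | ·
  t8 = (0 + 0) | c.0 | 0 | ··c··> t10
  t9 = (0 + 0) | 0 | (a.0 + (0 + 0)) | ··a··> t10
  t10 = (0 + 0) | 0 | 0 | ·
Trace ⟨cc⟩ through P, begin at {s0}:
  [1] c ⇒ {s3, s4}
  [2] c ⇒ {s8}
  P completes σ.
Trace ⟨cc⟩ through Q, begin at {t0}:
  [1] c ⇒ {t3}
  [2] c ⇒ no successor for Q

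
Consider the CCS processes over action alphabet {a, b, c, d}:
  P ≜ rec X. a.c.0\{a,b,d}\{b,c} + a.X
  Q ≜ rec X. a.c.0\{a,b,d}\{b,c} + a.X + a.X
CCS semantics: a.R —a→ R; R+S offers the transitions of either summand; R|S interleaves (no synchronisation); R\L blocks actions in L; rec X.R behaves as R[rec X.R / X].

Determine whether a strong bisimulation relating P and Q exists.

bisimilar

P's transition system — 3 states:
  p0 = rec X. a.c.0\{a,b,d}\{b,c} + a.X ⊢ —a→ p0, —a→ p1
  p1 = c.0\{a,b,d}\{b,c} ⊢ —c→ p2
  p2 = 0\{a,b,d}\{b,c} ⊢ (no moves)
Q's transition system — 3 states:
  q0 = rec X. a.c.0\{a,b,d}\{b,c} + a.X + a.X ⊢ —a→ q0, —a→ q1
  q1 = c.0\{a,b,d}\{b,c} ⊢ —c→ q2
  q2 = 0\{a,b,d}\{b,c} ⊢ (no moves)
Coarsest stable partition (strong bisimilarity classes):
  B0 = {p0, q0}
  B1 = {p1, q1}
  B2 = {p2, q2}
p0 ∈ B0, q0 ∈ B0 → same block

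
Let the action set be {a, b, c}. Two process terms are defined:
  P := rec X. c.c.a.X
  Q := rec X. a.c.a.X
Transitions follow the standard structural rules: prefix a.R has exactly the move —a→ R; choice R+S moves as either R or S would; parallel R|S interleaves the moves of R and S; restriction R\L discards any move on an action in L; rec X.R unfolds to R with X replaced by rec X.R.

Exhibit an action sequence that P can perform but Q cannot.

LTS(P): 3 reachable states
  m0 = rec X. c.c.a.X has moves ··c··> m1
  m1 = c.a.(rec X. c.c.a.X) has moves ··c··> m2
  m2 = a.(rec X. c.c.a.X) has moves ··a··> m0
LTS(Q): 3 reachable states
  n0 = rec X. a.c.a.X has moves ··a··> n1
  n1 = c.a.(rec X. a.c.a.X) has moves ··c··> n2
  n2 = a.(rec X. a.c.a.X) has moves ··a··> n0
Executing c from P (initial set {m0}):
  after c @ step 1: {m1}
  — P admits the full trace.
Executing c from Q (initial set {n0}):
  after c @ step 1: ∅  — Q cannot continue

c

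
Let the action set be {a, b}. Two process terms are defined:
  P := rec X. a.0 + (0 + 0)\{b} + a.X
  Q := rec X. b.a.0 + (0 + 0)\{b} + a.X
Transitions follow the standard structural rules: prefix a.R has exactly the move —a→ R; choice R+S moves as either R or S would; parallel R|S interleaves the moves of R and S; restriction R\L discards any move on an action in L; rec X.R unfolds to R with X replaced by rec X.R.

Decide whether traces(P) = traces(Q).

LTS(P): 2 reachable states
  u0 = rec X. a.0 + (0 + 0)\{b} + a.X → =a=> u0, =a=> u1
  u1 = 0 → deadlocked
LTS(Q): 3 reachable states
  v0 = rec X. b.a.0 + (0 + 0)\{b} + a.X → =a=> v0, =b=> v1
  v1 = a.0 → =a=> v2
  v2 = 0 → deadlocked
Run σ = ⟨b⟩ on Q: start {v0}
  step 1 (b): {v1}
  — Q admits the full trace.
Run σ = ⟨b⟩ on P: start {u0}
  step 1 (b): no successor for P

traces(P) ≠ traces(Q) — witness ⟨b⟩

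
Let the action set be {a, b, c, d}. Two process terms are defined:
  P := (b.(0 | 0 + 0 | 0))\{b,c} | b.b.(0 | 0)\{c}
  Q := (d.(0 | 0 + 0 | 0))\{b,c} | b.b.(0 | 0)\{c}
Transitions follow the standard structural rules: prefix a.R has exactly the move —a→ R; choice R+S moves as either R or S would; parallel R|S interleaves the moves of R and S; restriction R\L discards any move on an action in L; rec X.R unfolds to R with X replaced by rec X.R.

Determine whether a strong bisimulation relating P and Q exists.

LTS(P): 3 reachable states
  s0 = (b.(0 | 0 + 0 | 0))\{b,c} | b.b.(0 | 0)\{c} ⊢ --b--▸ s1
  s1 = (b.(0 | 0 + 0 | 0))\{b,c} | b.(0 | 0)\{c} ⊢ --b--▸ s2
  s2 = (b.(0 | 0 + 0 | 0))\{b,c} | (0 | 0)\{c} ⊢ (no moves)
LTS(Q): 6 reachable states
  t0 = (d.(0 | 0 + 0 | 0))\{b,c} | b.b.(0 | 0)\{c} ⊢ --b--▸ t1, --d--▸ t2
  t1 = (d.(0 | 0 + 0 | 0))\{b,c} | b.(0 | 0)\{c} ⊢ --b--▸ t3, --d--▸ t4
  t2 = (0 | 0 + 0 | 0)\{b,c} | b.b.(0 | 0)\{c} ⊢ --b--▸ t4
  t3 = (d.(0 | 0 + 0 | 0))\{b,c} | (0 | 0)\{c} ⊢ --d--▸ t5
  t4 = (0 | 0 + 0 | 0)\{b,c} | b.(0 | 0)\{c} ⊢ --b--▸ t5
  t5 = (0 | 0 + 0 | 0)\{b,c} | (0 | 0)\{c} ⊢ (no moves)
Partition-refinement fixed point:
  B0 = {s0, t2}
  B1 = {s1, t4}
  B2 = {s2, t5}
  B3 = {t0}
  B4 = {t1}
  B5 = {t3}
s0 ∈ B0, t0 ∈ B3 → different blocks

NO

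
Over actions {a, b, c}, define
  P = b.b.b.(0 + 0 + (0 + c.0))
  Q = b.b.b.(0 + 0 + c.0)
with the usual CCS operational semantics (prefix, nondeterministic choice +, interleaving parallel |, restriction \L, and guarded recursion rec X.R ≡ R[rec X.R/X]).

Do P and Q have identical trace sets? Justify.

LTS(P): 5 reachable states
  p0 = b.b.b.(0 + 0 + (0 + c.0)) → —b→ p1
  p1 = b.b.(0 + 0 + (0 + c.0)) → —b→ p2
  p2 = b.(0 + 0 + (0 + c.0)) → —b→ p3
  p3 = 0 + 0 + (0 + c.0) → —c→ p4
  p4 = 0 → stopped
LTS(Q): 5 reachable states
  q0 = b.b.b.(0 + 0 + c.0) → —b→ q1
  q1 = b.b.(0 + 0 + c.0) → —b→ q2
  q2 = b.(0 + 0 + c.0) → —b→ q3
  q3 = 0 + 0 + c.0 → —c→ q4
  q4 = 0 → stopped
Bisimilarity quotient blocks:
  B0 = {p0, q0}
  B1 = {p1, q1}
  B2 = {p2, q2}
  B3 = {p3, q3}
  B4 = {p4, q4}
p0 ∈ B0, q0 ∈ B0 → same block
Bisimilar ⇒ trace-equivalent.

YES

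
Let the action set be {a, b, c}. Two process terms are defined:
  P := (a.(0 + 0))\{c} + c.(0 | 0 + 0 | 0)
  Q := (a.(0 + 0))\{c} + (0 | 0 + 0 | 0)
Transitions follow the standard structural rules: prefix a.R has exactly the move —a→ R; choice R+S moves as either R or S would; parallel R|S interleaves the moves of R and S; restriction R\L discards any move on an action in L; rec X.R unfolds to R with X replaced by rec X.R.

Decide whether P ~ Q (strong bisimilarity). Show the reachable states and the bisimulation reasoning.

Reachable graph of P (3 states):
  s0 = (a.(0 + 0))\{c} + c.(0 | 0 + 0 | 0) :: —a→ s1, —c→ s2
  s1 = (0 + 0)\{c} :: deadlocked
  s2 = 0 | 0 + 0 | 0 :: deadlocked
Reachable graph of Q (2 states):
  t0 = (a.(0 + 0))\{c} + (0 | 0 + 0 | 0) :: —a→ t1
  t1 = (0 + 0)\{c} :: deadlocked
Partition-refinement fixed point:
  B0 = {s0}
  B1 = {s1, s2, t1}
  B2 = {t0}
s0 ∈ B0, t0 ∈ B2 → different blocks

NO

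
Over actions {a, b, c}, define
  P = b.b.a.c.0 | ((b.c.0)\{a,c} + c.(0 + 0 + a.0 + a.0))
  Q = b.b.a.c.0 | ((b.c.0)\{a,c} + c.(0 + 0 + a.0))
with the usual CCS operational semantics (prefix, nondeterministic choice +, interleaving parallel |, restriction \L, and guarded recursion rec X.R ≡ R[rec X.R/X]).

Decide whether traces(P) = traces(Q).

LTS(P): 20 reachable states
  u0 = b.b.a.c.0 | ((b.c.0)\{a,c} + c.(0 + 0 + a.0 + a.0)) ⊢ —b→ u1, —b→ u2, —c→ u3
  u1 = b.a.c.0 | ((b.c.0)\{a,c} + c.(0 + 0 + a.0 + a.0)) ⊢ —b→ u4, —b→ u5, —c→ u6
  u2 = b.b.a.c.0 | (c.0)\{a,c} ⊢ —b→ u5
  u3 = b.b.a.c.0 | (0 + 0 + a.0 + a.0) ⊢ —a→ u7, —b→ u6
  u4 = a.c.0 | ((b.c.0)\{a,c} + c.(0 + 0 + a.0 + a.0)) ⊢ —a→ u8, —b→ u9, —c→ u10
  u5 = b.a.c.0 | (c.0)\{a,c} ⊢ —b→ u9
  u6 = b.a.c.0 | (0 + 0 + a.0 + a.0) ⊢ —a→ u11, —b→ u10
  u7 = b.b.a.c.0 | 0 ⊢ —b→ u11
  u8 = c.0 | ((b.c.0)\{a,c} + c.(0 + 0 + a.0 + a.0)) ⊢ —b→ u12, —c→ u13, —c→ u14
  u9 = a.c.0 | (c.0)\{a,c} ⊢ —a→ u12
  u10 = a.c.0 | (0 + 0 + a.0 + a.0) ⊢ —a→ u14, —a→ u15
  u11 = b.a.c.0 | 0 ⊢ —b→ u15
  u12 = c.0 | (c.0)\{a,c} ⊢ —c→ u16
  u13 = 0 | ((b.c.0)\{a,c} + c.(0 + 0 + a.0 + a.0)) ⊢ —b→ u16, —c→ u17
  u14 = c.0 | (0 + 0 + a.0 + a.0) ⊢ —a→ u18, —c→ u17
  u15 = a.c.0 | 0 ⊢ —a→ u18
  u16 = 0 | (c.0)\{a,c} ⊢ stopped
  u17 = 0 | (0 + 0 + a.0 + a.0) ⊢ —a→ u19
  u18 = c.0 | 0 ⊢ —c→ u19
  u19 = 0 | 0 ⊢ stopped
LTS(Q): 20 reachable states
  v0 = b.b.a.c.0 | ((b.c.0)\{a,c} + c.(0 + 0 + a.0)) ⊢ —b→ v1, —b→ v2, —c→ v3
  v1 = b.a.c.0 | ((b.c.0)\{a,c} + c.(0 + 0 + a.0)) ⊢ —b→ v4, —b→ v5, —c→ v6
  v2 = b.b.a.c.0 | (c.0)\{a,c} ⊢ —b→ v5
  v3 = b.b.a.c.0 | (0 + 0 + a.0) ⊢ —a→ v7, —b→ v6
  v4 = a.c.0 | ((b.c.0)\{a,c} + c.(0 + 0 + a.0)) ⊢ —a→ v8, —b→ v9, —c→ v10
  v5 = b.a.c.0 | (c.0)\{a,c} ⊢ —b→ v9
  v6 = b.a.c.0 | (0 + 0 + a.0) ⊢ —a→ v11, —b→ v10
  v7 = b.b.a.c.0 | 0 ⊢ —b→ v11
  v8 = c.0 | ((b.c.0)\{a,c} + c.(0 + 0 + a.0)) ⊢ —b→ v12, —c→ v13, —c→ v14
  v9 = a.c.0 | (c.0)\{a,c} ⊢ —a→ v12
  v10 = a.c.0 | (0 + 0 + a.0) ⊢ —a→ v14, —a→ v15
  v11 = b.a.c.0 | 0 ⊢ —b→ v15
  v12 = c.0 | (c.0)\{a,c} ⊢ —c→ v16
  v13 = 0 | ((b.c.0)\{a,c} + c.(0 + 0 + a.0)) ⊢ —b→ v16, —c→ v17
  v14 = c.0 | (0 + 0 + a.0) ⊢ —a→ v18, —c→ v17
  v15 = a.c.0 | 0 ⊢ —a→ v18
  v16 = 0 | (c.0)\{a,c} ⊢ stopped
  v17 = 0 | (0 + 0 + a.0) ⊢ —a→ v19
  v18 = c.0 | 0 ⊢ —c→ v19
  v19 = 0 | 0 ⊢ stopped
Coarsest stable partition (strong bisimilarity classes):
  B0 = {u0, v0}
  B1 = {u1, v1}
  B2 = {u4, v4}
  B3 = {u8, v8}
  B4 = {u12, u18, v12, v18}
  B5 = {u16, u19, v16, v19}
  B6 = {u14, v14}
  B7 = {u17, v17}
  B8 = {u13, v13}
  B9 = {u10, v10}
  B10 = {u15, u9, v15, v9}
  B11 = {u11, u5, v11, v5}
  B12 = {u6, v6}
  B13 = {u3, v3}
  B14 = {u2, u7, v2, v7}
u0 ∈ B0, v0 ∈ B0 → same block
Bisimilar ⇒ trace-equivalent.

trace-equivalent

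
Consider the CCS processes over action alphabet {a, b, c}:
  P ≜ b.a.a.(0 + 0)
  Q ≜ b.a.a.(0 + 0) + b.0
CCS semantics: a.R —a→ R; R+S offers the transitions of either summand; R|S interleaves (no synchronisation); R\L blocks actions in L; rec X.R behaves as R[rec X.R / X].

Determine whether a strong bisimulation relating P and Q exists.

LTS(P): 4 reachable states
  u0 = b.a.a.(0 + 0) ⊢ --b--▸ u1
  u1 = a.a.(0 + 0) ⊢ --a--▸ u2
  u2 = a.(0 + 0) ⊢ --a--▸ u3
  u3 = 0 + 0 ⊢ ·
LTS(Q): 5 reachable states
  v0 = b.a.a.(0 + 0) + b.0 ⊢ --b--▸ v1, --b--▸ v2
  v1 = 0 ⊢ ·
  v2 = a.a.(0 + 0) ⊢ --a--▸ v3
  v3 = a.(0 + 0) ⊢ --a--▸ v4
  v4 = 0 + 0 ⊢ ·
Coarsest stable partition (strong bisimilarity classes):
  B0 = {u0}
  B1 = {u1, v2}
  B2 = {u2, v3}
  B3 = {u3, v1, v4}
  B4 = {v0}
u0 ∈ B0, v0 ∈ B4 → different blocks

not bisimilar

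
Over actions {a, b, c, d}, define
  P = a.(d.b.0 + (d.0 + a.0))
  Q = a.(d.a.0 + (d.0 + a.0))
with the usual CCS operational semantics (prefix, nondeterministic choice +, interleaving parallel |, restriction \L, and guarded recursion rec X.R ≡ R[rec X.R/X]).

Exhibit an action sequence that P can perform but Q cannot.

adb

Reachable graph of P (4 states):
  m0 = a.(d.b.0 + (d.0 + a.0)) ⊢ -a-> m1
  m1 = d.b.0 + (d.0 + a.0) ⊢ -a-> m2, -d-> m2, -d-> m3
  m2 = 0 ⊢ deadlocked
  m3 = b.0 ⊢ -b-> m2
Reachable graph of Q (4 states):
  n0 = a.(d.a.0 + (d.0 + a.0)) ⊢ -a-> n1
  n1 = d.a.0 + (d.0 + a.0) ⊢ -a-> n2, -d-> n2, -d-> n3
  n2 = 0 ⊢ deadlocked
  n3 = a.0 ⊢ -a-> n2
Trace ⟨adb⟩ through P, begin at {m0}:
  after a @ step 1: {m1}
  after d @ step 2: {m2, m3}
  after b @ step 3: {m2}
  ✓ P
Trace ⟨adb⟩ through Q, begin at {n0}:
  after a @ step 1: {n1}
  after d @ step 2: {n2, n3}
  after b @ step 3: ∅ (Q stuck)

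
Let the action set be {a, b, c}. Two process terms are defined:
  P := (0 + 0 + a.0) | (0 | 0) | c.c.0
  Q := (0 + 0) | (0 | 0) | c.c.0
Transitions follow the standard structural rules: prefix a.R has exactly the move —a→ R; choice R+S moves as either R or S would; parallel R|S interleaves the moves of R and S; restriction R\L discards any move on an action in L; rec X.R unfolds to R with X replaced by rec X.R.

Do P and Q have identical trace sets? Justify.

P's transition system — 6 states:
  u0 = (0 + 0 + a.0) | (0 | 0) | c.c.0 :: -a-> u1, -c-> u2
  u1 = 0 | (0 | 0) | c.c.0 :: -c-> u3
  u2 = (0 + 0 + a.0) | (0 | 0) | c.0 :: -a-> u3, -c-> u4
  u3 = 0 | (0 | 0) | c.0 :: -c-> u5
  u4 = (0 + 0 + a.0) | (0 | 0) | 0 :: -a-> u5
  u5 = 0 | (0 | 0) | 0 :: deadlocked
Q's transition system — 3 states:
  v0 = (0 + 0) | (0 | 0) | c.c.0 :: -c-> v1
  v1 = (0 + 0) | (0 | 0) | c.0 :: -c-> v2
  v2 = (0 + 0) | (0 | 0) | 0 :: deadlocked
Executing a from P (initial set {u0}):
  after a @ step 1: {u1}
  P completes σ.
Executing a from Q (initial set {v0}):
  after a @ step 1: ∅ (Q stuck)

traces(P) ≠ traces(Q) — witness ⟨a⟩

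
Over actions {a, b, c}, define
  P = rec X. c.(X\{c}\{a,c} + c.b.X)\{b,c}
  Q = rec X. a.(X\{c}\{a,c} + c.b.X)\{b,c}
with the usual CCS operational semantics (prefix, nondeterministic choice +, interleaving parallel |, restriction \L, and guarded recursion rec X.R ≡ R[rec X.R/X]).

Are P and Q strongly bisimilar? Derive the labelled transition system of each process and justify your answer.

not bisimilar

LTS(P): 2 reachable states
  p0 = rec X. c.(X\{c}\{a,c} + c.b.X)\{b,c} | -c-> p1
  p1 = ((rec X. c.(X\{c}\{a,c} + c.b.X)\{b,c})\{c}\{a,c} + c.b.(rec X. c.(X\{c}\{a,c} + c.b.X)\{b,c}))\{b,c} | (no moves)
LTS(Q): 2 reachable states
  q0 = rec X. a.(X\{c}\{a,c} + c.b.X)\{b,c} | -a-> q1
  q1 = ((rec X. a.(X\{c}\{a,c} + c.b.X)\{b,c})\{c}\{a,c} + c.b.(rec X. a.(X\{c}\{a,c} + c.b.X)\{b,c}))\{b,c} | (no moves)
Partition-refinement fixed point:
  B0 = {p0}
  B1 = {p1, q1}
  B2 = {q0}
p0 ∈ B0, q0 ∈ B2 → different blocks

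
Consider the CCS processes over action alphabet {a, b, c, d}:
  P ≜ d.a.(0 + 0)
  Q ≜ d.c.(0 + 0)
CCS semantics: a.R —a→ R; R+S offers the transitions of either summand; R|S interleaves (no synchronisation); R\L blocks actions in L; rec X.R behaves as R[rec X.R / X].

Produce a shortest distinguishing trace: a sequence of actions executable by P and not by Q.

da

Reachable graph of P (3 states):
  m0 = d.a.(0 + 0) | ··d··> m1
  m1 = a.(0 + 0) | ··a··> m2
  m2 = 0 + 0 | ·
Reachable graph of Q (3 states):
  n0 = d.c.(0 + 0) | ··d··> n1
  n1 = c.(0 + 0) | ··c··> n2
  n2 = 0 + 0 | ·
Trace ⟨da⟩ through P, begin at {m0}:
  after d @ step 1: {m1}
  after a @ step 2: {m2}
  ✓ P
Trace ⟨da⟩ through Q, begin at {n0}:
  after d @ step 1: {n1}
  after a @ step 2: ∅ (Q stuck)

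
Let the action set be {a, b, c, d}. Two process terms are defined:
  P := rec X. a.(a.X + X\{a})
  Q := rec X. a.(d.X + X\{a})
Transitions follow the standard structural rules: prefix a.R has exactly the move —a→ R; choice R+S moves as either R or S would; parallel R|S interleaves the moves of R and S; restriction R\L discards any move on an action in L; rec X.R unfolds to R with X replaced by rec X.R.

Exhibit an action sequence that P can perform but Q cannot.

aa

P's transition system — 2 states:
  p0 = rec X. a.(a.X + X\{a}) | ··a··> p1
  p1 = a.(rec X. a.(a.X + X\{a})) + (rec X. a.(a.X + X\{a}))\{a} | ··a··> p0
Q's transition system — 2 states:
  q0 = rec X. a.(d.X + X\{a}) | ··a··> q1
  q1 = d.(rec X. a.(d.X + X\{a})) + (rec X. a.(d.X + X\{a}))\{a} | ··d··> q0
Trace ⟨aa⟩ through P, begin at {p0}:
  after a @ step 1: {p1}
  after a @ step 2: {p0}
  ✓ P
Trace ⟨aa⟩ through Q, begin at {q0}:
  after a @ step 1: {q1}
  after a @ step 2: ∅ (Q stuck)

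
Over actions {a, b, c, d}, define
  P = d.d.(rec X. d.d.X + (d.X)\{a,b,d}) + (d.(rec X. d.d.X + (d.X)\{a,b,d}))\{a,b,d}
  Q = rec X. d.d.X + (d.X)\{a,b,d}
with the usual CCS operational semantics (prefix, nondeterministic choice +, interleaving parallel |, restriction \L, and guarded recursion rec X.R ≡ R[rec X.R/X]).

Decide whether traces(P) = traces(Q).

traces(P) = traces(Q)

P's transition system — 3 states:
  u0 = d.d.(rec X. d.d.X + (d.X)\{a,b,d}) + (d.(rec X. d.d.X + (d.X)\{a,b,d}))\{a,b,d} has moves -d-> u1
  u1 = d.(rec X. d.d.X + (d.X)\{a,b,d}) has moves -d-> u2
  u2 = rec X. d.d.X + (d.X)\{a,b,d} has moves -d-> u1
Q's transition system — 2 states:
  v0 = rec X. d.d.X + (d.X)\{a,b,d} has moves -d-> v1
  v1 = d.(rec X. d.d.X + (d.X)\{a,b,d}) has moves -d-> v0
Bisimilarity quotient blocks:
  B0 = {u0, u1, u2, v0, v1}
u0 ∈ B0, v0 ∈ B0 → same block
Bisimilar ⇒ trace-equivalent.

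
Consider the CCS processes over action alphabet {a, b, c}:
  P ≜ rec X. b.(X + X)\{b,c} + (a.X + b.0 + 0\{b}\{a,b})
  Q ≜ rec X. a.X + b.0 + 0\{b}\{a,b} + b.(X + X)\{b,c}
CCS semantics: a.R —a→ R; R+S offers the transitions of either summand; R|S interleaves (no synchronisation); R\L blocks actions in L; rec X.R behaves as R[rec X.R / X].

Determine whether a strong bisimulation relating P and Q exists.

LTS(P): 4 reachable states
  s0 = rec X. b.(X + X)\{b,c} + (a.X + b.0 + 0\{b}\{a,b}) | ··a··> s0, ··b··> s1, ··b··> s2
  s1 = ((rec X. b.(X + X)\{b,c} + (a.X + b.0 + 0\{b}\{a,b})) + (rec X. b.(X + X)\{b,c} + (a.X + b.0 + 0\{b}\{a,b})))\{b,c} | ··a··> s3
  s2 = 0 | stopped
  s3 = (rec X. b.(X + X)\{b,c} + (a.X + b.0 + 0\{b}\{a,b}))\{b,c} | ··a··> s3
LTS(Q): 4 reachable states
  t0 = rec X. a.X + b.0 + 0\{b}\{a,b} + b.(X + X)\{b,c} | ··a··> t0, ··b··> t1, ··b··> t2
  t1 = ((rec X. a.X + b.0 + 0\{b}\{a,b} + b.(X + X)\{b,c}) + (rec X. a.X + b.0 + 0\{b}\{a,b} + b.(X + X)\{b,c}))\{b,c} | ··a··> t3
  t2 = 0 | stopped
  t3 = (rec X. a.X + b.0 + 0\{b}\{a,b} + b.(X + X)\{b,c})\{b,c} | ··a··> t3
Coarsest stable partition (strong bisimilarity classes):
  B0 = {s0, t0}
  B1 = {s2, t2}
  B2 = {s1, s3, t1, t3}
s0 ∈ B0, t0 ∈ B0 → same block

bisimilar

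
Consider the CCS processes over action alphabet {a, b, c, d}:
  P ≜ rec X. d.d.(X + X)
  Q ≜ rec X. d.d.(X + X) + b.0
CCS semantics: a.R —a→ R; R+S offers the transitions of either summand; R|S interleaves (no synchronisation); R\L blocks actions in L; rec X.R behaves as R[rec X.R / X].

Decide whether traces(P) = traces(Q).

traces(P) ≠ traces(Q) — witness ⟨b⟩

P's transition system — 3 states:
  p0 = rec X. d.d.(X + X) → —d→ p1
  p1 = d.((rec X. d.d.(X + X)) + (rec X. d.d.(X + X))) → —d→ p2
  p2 = (rec X. d.d.(X + X)) + (rec X. d.d.(X + X)) → —d→ p1
Q's transition system — 4 states:
  q0 = rec X. d.d.(X + X) + b.0 → —b→ q1, —d→ q2
  q1 = 0 → ·
  q2 = d.((rec X. d.d.(X + X) + b.0) + (rec X. d.d.(X + X) + b.0)) → —d→ q3
  q3 = (rec X. d.d.(X + X) + b.0) + (rec X. d.d.(X + X) + b.0) → —b→ q1, —d→ q2
Executing b from Q (initial set {q0}):
  after b @ step 1: {q1}
  — Q admits the full trace.
Executing b from P (initial set {p0}):
  after b @ step 1: ∅  — P cannot continue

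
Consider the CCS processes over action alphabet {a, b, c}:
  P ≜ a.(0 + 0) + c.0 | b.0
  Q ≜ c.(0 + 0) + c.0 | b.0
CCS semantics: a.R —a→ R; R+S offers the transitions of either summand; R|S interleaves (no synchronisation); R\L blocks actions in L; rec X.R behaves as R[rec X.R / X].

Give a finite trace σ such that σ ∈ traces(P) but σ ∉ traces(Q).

a

P's transition system — 5 states:
  u0 = a.(0 + 0) + c.0 | b.0 | -a-> u1, -b-> u2, -c-> u3
  u1 = 0 + 0 | (no moves)
  u2 = c.0 | 0 | -c-> u4
  u3 = 0 | b.0 | -b-> u4
  u4 = 0 | 0 | (no moves)
Q's transition system — 5 states:
  v0 = c.(0 + 0) + c.0 | b.0 | -b-> v1, -c-> v2, -c-> v3
  v1 = c.0 | 0 | -c-> v4
  v2 = 0 + 0 | (no moves)
  v3 = 0 | b.0 | -b-> v4
  v4 = 0 | 0 | (no moves)
Trace ⟨a⟩ through P, begin at {u0}:
  after a @ step 1: {u1}
  — P admits the full trace.
Trace ⟨a⟩ through Q, begin at {v0}:
  after a @ step 1: no successor for Q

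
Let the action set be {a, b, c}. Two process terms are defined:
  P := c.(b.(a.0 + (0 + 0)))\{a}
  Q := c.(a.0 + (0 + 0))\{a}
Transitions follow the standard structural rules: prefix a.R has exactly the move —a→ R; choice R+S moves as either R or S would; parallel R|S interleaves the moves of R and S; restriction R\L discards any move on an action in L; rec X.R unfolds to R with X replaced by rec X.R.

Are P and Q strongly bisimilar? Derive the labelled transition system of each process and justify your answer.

P ≁ Q

Reachable graph of P (3 states):
  u0 = c.(b.(a.0 + (0 + 0)))\{a} has moves --c--▸ u1
  u1 = (b.(a.0 + (0 + 0)))\{a} has moves --b--▸ u2
  u2 = (a.0 + (0 + 0))\{a} has moves (no moves)
Reachable graph of Q (2 states):
  v0 = c.(a.0 + (0 + 0))\{a} has moves --c--▸ v1
  v1 = (a.0 + (0 + 0))\{a} has moves (no moves)
Coarsest stable partition (strong bisimilarity classes):
  B0 = {u0}
  B1 = {u1}
  B2 = {u2, v1}
  B3 = {v0}
u0 ∈ B0, v0 ∈ B3 → different blocks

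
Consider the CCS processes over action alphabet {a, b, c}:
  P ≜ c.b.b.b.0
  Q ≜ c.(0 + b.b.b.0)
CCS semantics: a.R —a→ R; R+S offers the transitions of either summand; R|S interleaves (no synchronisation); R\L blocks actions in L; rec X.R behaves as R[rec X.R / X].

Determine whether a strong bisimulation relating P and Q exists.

LTS(P): 5 reachable states
  m0 = c.b.b.b.0 → --c--▸ m1
  m1 = b.b.b.0 → --b--▸ m2
  m2 = b.b.0 → --b--▸ m3
  m3 = b.0 → --b--▸ m4
  m4 = 0 → stopped
LTS(Q): 5 reachable states
  n0 = c.(0 + b.b.b.0) → --c--▸ n1
  n1 = 0 + b.b.b.0 → --b--▸ n2
  n2 = b.b.0 → --b--▸ n3
  n3 = b.0 → --b--▸ n4
  n4 = 0 → stopped
Coarsest stable partition (strong bisimilarity classes):
  B0 = {m0, n0}
  B1 = {m1, n1}
  B2 = {m2, n2}
  B3 = {m3, n3}
  B4 = {m4, n4}
m0 ∈ B0, n0 ∈ B0 → same block

YES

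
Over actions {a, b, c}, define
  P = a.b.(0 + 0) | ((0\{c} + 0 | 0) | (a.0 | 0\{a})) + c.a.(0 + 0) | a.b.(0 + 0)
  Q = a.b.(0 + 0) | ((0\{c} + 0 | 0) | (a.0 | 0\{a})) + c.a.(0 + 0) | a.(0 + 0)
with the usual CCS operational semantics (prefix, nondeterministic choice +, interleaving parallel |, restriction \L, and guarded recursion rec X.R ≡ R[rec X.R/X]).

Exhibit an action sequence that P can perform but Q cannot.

abc

Reachable graph of P (14 states):
  m0 = a.b.(0 + 0) | ((0\{c} + 0 | 0) | (a.0 | 0\{a})) + c.a.(0 + 0) | a.b.(0 + 0) ⊢ --a--▸ m1, --a--▸ m2, --a--▸ m3, --c--▸ m4
  m1 = a.b.(0 + 0) | ((0\{c} + 0 | 0) | (0 | 0\{a})) ⊢ --a--▸ m5
  m2 = b.(0 + 0) | ((0\{c} + 0 | 0) | (a.0 | 0\{a})) ⊢ --a--▸ m5, --b--▸ m6
  m3 = c.a.(0 + 0) | b.(0 + 0) ⊢ --b--▸ m7, --c--▸ m8
  m4 = a.(0 + 0) | a.b.(0 + 0) ⊢ --a--▸ m8, --a--▸ m9
  m5 = b.(0 + 0) | ((0\{c} + 0 | 0) | (0 | 0\{a})) ⊢ --b--▸ m10
  m6 = (0 + 0) | ((0\{c} + 0 | 0) | (a.0 | 0\{a})) ⊢ --a--▸ m10
  m7 = c.a.(0 + 0) | (0 + 0) ⊢ --c--▸ m11
  m8 = a.(0 + 0) | b.(0 + 0) ⊢ --a--▸ m12, --b--▸ m11
  m9 = (0 + 0) | a.b.(0 + 0) ⊢ --a--▸ m12
  m10 = (0 + 0) | ((0\{c} + 0 | 0) | (0 | 0\{a})) ⊢ ∅
  m11 = a.(0 + 0) | (0 + 0) ⊢ --a--▸ m13
  m12 = (0 + 0) | b.(0 + 0) ⊢ --b--▸ m13
  m13 = (0 + 0) | (0 + 0) ⊢ ∅
Reachable graph of Q (11 states):
  n0 = a.b.(0 + 0) | ((0\{c} + 0 | 0) | (a.0 | 0\{a})) + c.a.(0 + 0) | a.(0 + 0) ⊢ --a--▸ n1, --a--▸ n2, --a--▸ n3, --c--▸ n4
  n1 = a.b.(0 + 0) | ((0\{c} + 0 | 0) | (0 | 0\{a})) ⊢ --a--▸ n5
  n2 = b.(0 + 0) | ((0\{c} + 0 | 0) | (a.0 | 0\{a})) ⊢ --a--▸ n5, --b--▸ n6
  n3 = c.a.(0 + 0) | (0 + 0) ⊢ --c--▸ n7
  n4 = a.(0 + 0) | a.(0 + 0) ⊢ --a--▸ n7, --a--▸ n8
  n5 = b.(0 + 0) | ((0\{c} + 0 | 0) | (0 | 0\{a})) ⊢ --b--▸ n9
  n6 = (0 + 0) | ((0\{c} + 0 | 0) | (a.0 | 0\{a})) ⊢ --a--▸ n9
  n7 = a.(0 + 0) | (0 + 0) ⊢ --a--▸ n10
  n8 = (0 + 0) | a.(0 + 0) ⊢ --a--▸ n10
  n9 = (0 + 0) | ((0\{c} + 0 | 0) | (0 | 0\{a})) ⊢ ∅
  n10 = (0 + 0) | (0 + 0) ⊢ ∅
Executing abc from P (initial set {m0}):
  [1] a ⇒ {m1, m2, m3}
  [2] b ⇒ {m6, m7}
  [3] c ⇒ {m11}
  — P admits the full trace.
Executing abc from Q (initial set {n0}):
  [1] a ⇒ {n1, n2, n3}
  [2] b ⇒ {n6}
  [3] c ⇒ ∅ (Q stuck)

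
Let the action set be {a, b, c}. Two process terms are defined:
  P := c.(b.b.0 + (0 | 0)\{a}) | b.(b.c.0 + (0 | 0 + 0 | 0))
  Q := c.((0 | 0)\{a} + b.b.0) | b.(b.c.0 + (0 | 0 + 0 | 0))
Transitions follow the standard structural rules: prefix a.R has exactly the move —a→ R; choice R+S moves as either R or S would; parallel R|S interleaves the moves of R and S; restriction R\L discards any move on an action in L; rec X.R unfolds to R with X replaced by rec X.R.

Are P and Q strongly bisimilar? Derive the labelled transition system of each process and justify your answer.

LTS(P): 16 reachable states
  m0 = c.(b.b.0 + (0 | 0)\{a}) | b.(b.c.0 + (0 | 0 + 0 | 0)) has moves —b→ m1, —c→ m2
  m1 = c.(b.b.0 + (0 | 0)\{a}) | (b.c.0 + (0 | 0 + 0 | 0)) has moves —b→ m3, —c→ m4
  m2 = (b.b.0 + (0 | 0)\{a}) | b.(b.c.0 + (0 | 0 + 0 | 0)) has moves —b→ m4, —b→ m5
  m3 = c.(b.b.0 + (0 | 0)\{a}) | c.0 has moves —c→ m6, —c→ m7
  m4 = (b.b.0 + (0 | 0)\{a}) | (b.c.0 + (0 | 0 + 0 | 0)) has moves —b→ m6, —b→ m8
  m5 = b.0 | b.(b.c.0 + (0 | 0 + 0 | 0)) has moves —b→ m8, —b→ m9
  m6 = (b.b.0 + (0 | 0)\{a}) | c.0 has moves —b→ m10, —c→ m11
  m7 = c.(b.b.0 + (0 | 0)\{a}) | 0 has moves —c→ m11
  m8 = b.0 | (b.c.0 + (0 | 0 + 0 | 0)) has moves —b→ m10, —b→ m12
  m9 = 0 | b.(b.c.0 + (0 | 0 + 0 | 0)) has moves —b→ m12
  m10 = b.0 | c.0 has moves —b→ m13, —c→ m14
  m11 = (b.b.0 + (0 | 0)\{a}) | 0 has moves —b→ m14
  m12 = 0 | (b.c.0 + (0 | 0 + 0 | 0)) has moves —b→ m13
  m13 = 0 | c.0 has moves —c→ m15
  m14 = b.0 | 0 has moves —b→ m15
  m15 = 0 | 0 has moves stopped
LTS(Q): 16 reachable states
  n0 = c.((0 | 0)\{a} + b.b.0) | b.(b.c.0 + (0 | 0 + 0 | 0)) has moves —b→ n1, —c→ n2
  n1 = c.((0 | 0)\{a} + b.b.0) | (b.c.0 + (0 | 0 + 0 | 0)) has moves —b→ n3, —c→ n4
  n2 = ((0 | 0)\{a} + b.b.0) | b.(b.c.0 + (0 | 0 + 0 | 0)) has moves —b→ n4, —b→ n5
  n3 = c.((0 | 0)\{a} + b.b.0) | c.0 has moves —c→ n6, —c→ n7
  n4 = ((0 | 0)\{a} + b.b.0) | (b.c.0 + (0 | 0 + 0 | 0)) has moves —b→ n6, —b→ n8
  n5 = b.0 | b.(b.c.0 + (0 | 0 + 0 | 0)) has moves —b→ n8, —b→ n9
  n6 = ((0 | 0)\{a} + b.b.0) | c.0 has moves —b→ n10, —c→ n11
  n7 = c.((0 | 0)\{a} + b.b.0) | 0 has moves —c→ n11
  n8 = b.0 | (b.c.0 + (0 | 0 + 0 | 0)) has moves —b→ n10, —b→ n12
  n9 = 0 | b.(b.c.0 + (0 | 0 + 0 | 0)) has moves —b→ n12
  n10 = b.0 | c.0 has moves —b→ n13, —c→ n14
  n11 = ((0 | 0)\{a} + b.b.0) | 0 has moves —b→ n14
  n12 = 0 | (b.c.0 + (0 | 0 + 0 | 0)) has moves —b→ n13
  n13 = 0 | c.0 has moves —c→ n15
  n14 = b.0 | 0 has moves —b→ n15
  n15 = 0 | 0 has moves stopped
Coarsest stable partition (strong bisimilarity classes):
  B0 = {m0, n0}
  B1 = {m2, n2}
  B2 = {m5, n5}
  B3 = {m8, n8}
  B4 = {m12, n12}
  B5 = {m13, n13}
  B6 = {m15, n15}
  B7 = {m10, n10}
  B8 = {m14, n14}
  B9 = {m9, n9}
  B10 = {m4, n4}
  B11 = {m6, n6}
  B12 = {m11, n11}
  B13 = {m1, n1}
  B14 = {m3, n3}
  B15 = {m7, n7}
m0 ∈ B0, n0 ∈ B0 → same block

P ~ Q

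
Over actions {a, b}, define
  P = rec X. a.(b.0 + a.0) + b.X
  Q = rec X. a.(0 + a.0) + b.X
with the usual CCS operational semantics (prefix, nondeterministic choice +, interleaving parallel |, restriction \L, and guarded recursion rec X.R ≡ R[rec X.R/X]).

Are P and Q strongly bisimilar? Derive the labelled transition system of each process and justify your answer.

not bisimilar

Reachable graph of P (3 states):
  u0 = rec X. a.(b.0 + a.0) + b.X | =a=> u1, =b=> u0
  u1 = b.0 + a.0 | =a=> u2, =b=> u2
  u2 = 0 | ·
Reachable graph of Q (3 states):
  v0 = rec X. a.(0 + a.0) + b.X | =a=> v1, =b=> v0
  v1 = 0 + a.0 | =a=> v2
  v2 = 0 | ·
Coarsest stable partition (strong bisimilarity classes):
  B0 = {u0}
  B1 = {u1}
  B2 = {u2, v2}
  B3 = {v0}
  B4 = {v1}
u0 ∈ B0, v0 ∈ B3 → different blocks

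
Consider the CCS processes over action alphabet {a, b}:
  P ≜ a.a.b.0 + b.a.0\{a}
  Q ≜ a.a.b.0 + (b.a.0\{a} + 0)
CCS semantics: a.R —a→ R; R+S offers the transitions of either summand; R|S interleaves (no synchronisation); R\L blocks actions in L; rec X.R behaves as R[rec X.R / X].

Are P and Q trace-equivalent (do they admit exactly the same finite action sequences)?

LTS(P): 6 reachable states
  m0 = a.a.b.0 + b.a.0\{a} ⊢ =a=> m1, =b=> m2
  m1 = a.b.0 ⊢ =a=> m3
  m2 = a.0\{a} ⊢ =a=> m4
  m3 = b.0 ⊢ =b=> m5
  m4 = 0\{a} ⊢ deadlocked
  m5 = 0 ⊢ deadlocked
LTS(Q): 6 reachable states
  n0 = a.a.b.0 + (b.a.0\{a} + 0) ⊢ =a=> n1, =b=> n2
  n1 = a.b.0 ⊢ =a=> n3
  n2 = a.0\{a} ⊢ =a=> n4
  n3 = b.0 ⊢ =b=> n5
  n4 = 0\{a} ⊢ deadlocked
  n5 = 0 ⊢ deadlocked
Coarsest stable partition (strong bisimilarity classes):
  B0 = {m0, n0}
  B1 = {m1, n1}
  B2 = {m3, n3}
  B3 = {m4, m5, n4, n5}
  B4 = {m2, n2}
m0 ∈ B0, n0 ∈ B0 → same block
Bisimilar ⇒ trace-equivalent.

YES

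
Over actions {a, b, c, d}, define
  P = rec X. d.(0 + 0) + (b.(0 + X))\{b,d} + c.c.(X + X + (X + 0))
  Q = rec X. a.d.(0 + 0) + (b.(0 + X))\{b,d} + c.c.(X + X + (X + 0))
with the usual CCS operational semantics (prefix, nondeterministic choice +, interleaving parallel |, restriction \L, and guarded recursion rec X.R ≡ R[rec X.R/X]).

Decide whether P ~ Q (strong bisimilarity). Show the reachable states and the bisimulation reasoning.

P's transition system — 4 states:
  u0 = rec X. d.(0 + 0) + (b.(0 + X))\{b,d} + c.c.(X + X + (X + 0)) → -c-> u1, -d-> u2
  u1 = c.((rec X. d.(0 + 0) + (b.(0 + X))\{b,d} + c.c.(X + X + (X + 0))) + (rec X. d.(0 + 0) + (b.(0 + X))\{b,d} + c.c.(X + X + (X + 0))) + ((rec X. d.(0 + 0) + (b.(0 + X))\{b,d} + c.c.(X + X + (X + 0))) + 0)) → -c-> u3
  u2 = 0 + 0 → ∅
  u3 = (rec X. d.(0 + 0) + (b.(0 + X))\{b,d} + c.c.(X + X + (X + 0))) + (rec X. d.(0 + 0) + (b.(0 + X))\{b,d} + c.c.(X + X + (X + 0))) + ((rec X. d.(0 + 0) + (b.(0 + X))\{b,d} + c.c.(X + X + (X + 0))) + 0) → -c-> u1, -d-> u2
Q's transition system — 5 states:
  v0 = rec X. a.d.(0 + 0) + (b.(0 + X))\{b,d} + c.c.(X + X + (X + 0)) → -a-> v1, -c-> v2
  v1 = d.(0 + 0) → -d-> v3
  v2 = c.((rec X. a.d.(0 + 0) + (b.(0 + X))\{b,d} + c.c.(X + X + (X + 0))) + (rec X. a.d.(0 + 0) + (b.(0 + X))\{b,d} + c.c.(X + X + (X + 0))) + ((rec X. a.d.(0 + 0) + (b.(0 + X))\{b,d} + c.c.(X + X + (X + 0))) + 0)) → -c-> v4
  v3 = 0 + 0 → ∅
  v4 = (rec X. a.d.(0 + 0) + (b.(0 + X))\{b,d} + c.c.(X + X + (X + 0))) + (rec X. a.d.(0 + 0) + (b.(0 + X))\{b,d} + c.c.(X + X + (X + 0))) + ((rec X. a.d.(0 + 0) + (b.(0 + X))\{b,d} + c.c.(X + X + (X + 0))) + 0) → -a-> v1, -c-> v2
Bisimilarity quotient blocks:
  B0 = {u0, u3}
  B1 = {u2, v3}
  B2 = {u1}
  B3 = {v0, v4}
  B4 = {v2}
  B5 = {v1}
u0 ∈ B0, v0 ∈ B3 → different blocks

NO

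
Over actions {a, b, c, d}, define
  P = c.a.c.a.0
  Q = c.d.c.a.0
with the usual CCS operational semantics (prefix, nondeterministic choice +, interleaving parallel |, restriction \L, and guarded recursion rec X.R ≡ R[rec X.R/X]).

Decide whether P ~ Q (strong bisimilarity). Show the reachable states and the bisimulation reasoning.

P ≁ Q

Reachable graph of P (5 states):
  s0 = c.a.c.a.0 | ··c··> s1
  s1 = a.c.a.0 | ··a··> s2
  s2 = c.a.0 | ··c··> s3
  s3 = a.0 | ··a··> s4
  s4 = 0 | deadlocked
Reachable graph of Q (5 states):
  t0 = c.d.c.a.0 | ··c··> t1
  t1 = d.c.a.0 | ··d··> t2
  t2 = c.a.0 | ··c··> t3
  t3 = a.0 | ··a··> t4
  t4 = 0 | deadlocked
Partition-refinement fixed point:
  B0 = {s0}
  B1 = {s1}
  B2 = {s2, t2}
  B3 = {s3, t3}
  B4 = {s4, t4}
  B5 = {t0}
  B6 = {t1}
s0 ∈ B0, t0 ∈ B5 → different blocks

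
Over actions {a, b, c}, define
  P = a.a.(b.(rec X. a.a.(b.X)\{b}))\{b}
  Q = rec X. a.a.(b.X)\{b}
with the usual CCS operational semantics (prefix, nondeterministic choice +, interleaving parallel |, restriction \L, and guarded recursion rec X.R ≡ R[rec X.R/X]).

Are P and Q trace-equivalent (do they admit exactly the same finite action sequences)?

LTS(P): 3 reachable states
  p0 = a.a.(b.(rec X. a.a.(b.X)\{b}))\{b} has moves —a→ p1
  p1 = a.(b.(rec X. a.a.(b.X)\{b}))\{b} has moves —a→ p2
  p2 = (b.(rec X. a.a.(b.X)\{b}))\{b} has moves ∅
LTS(Q): 3 reachable states
  q0 = rec X. a.a.(b.X)\{b} has moves —a→ q1
  q1 = a.(b.(rec X. a.a.(b.X)\{b}))\{b} has moves —a→ q2
  q2 = (b.(rec X. a.a.(b.X)\{b}))\{b} has moves ∅
Bisimilarity quotient blocks:
  B0 = {p0, q0}
  B1 = {p1, q1}
  B2 = {p2, q2}
p0 ∈ B0, q0 ∈ B0 → same block
Bisimilar ⇒ trace-equivalent.

YES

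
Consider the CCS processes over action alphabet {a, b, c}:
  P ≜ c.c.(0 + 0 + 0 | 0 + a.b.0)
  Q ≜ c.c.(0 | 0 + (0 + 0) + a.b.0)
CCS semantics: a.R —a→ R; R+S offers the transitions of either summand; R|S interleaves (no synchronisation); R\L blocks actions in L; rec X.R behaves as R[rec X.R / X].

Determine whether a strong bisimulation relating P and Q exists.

P ~ Q

P's transition system — 5 states:
  p0 = c.c.(0 + 0 + 0 | 0 + a.b.0) :: =c=> p1
  p1 = c.(0 + 0 + 0 | 0 + a.b.0) :: =c=> p2
  p2 = 0 + 0 + 0 | 0 + a.b.0 :: =a=> p3
  p3 = b.0 :: =b=> p4
  p4 = 0 :: (no moves)
Q's transition system — 5 states:
  q0 = c.c.(0 | 0 + (0 + 0) + a.b.0) :: =c=> q1
  q1 = c.(0 | 0 + (0 + 0) + a.b.0) :: =c=> q2
  q2 = 0 | 0 + (0 + 0) + a.b.0 :: =a=> q3
  q3 = b.0 :: =b=> q4
  q4 = 0 :: (no moves)
Coarsest stable partition (strong bisimilarity classes):
  B0 = {p0, q0}
  B1 = {p1, q1}
  B2 = {p2, q2}
  B3 = {p3, q3}
  B4 = {p4, q4}
p0 ∈ B0, q0 ∈ B0 → same block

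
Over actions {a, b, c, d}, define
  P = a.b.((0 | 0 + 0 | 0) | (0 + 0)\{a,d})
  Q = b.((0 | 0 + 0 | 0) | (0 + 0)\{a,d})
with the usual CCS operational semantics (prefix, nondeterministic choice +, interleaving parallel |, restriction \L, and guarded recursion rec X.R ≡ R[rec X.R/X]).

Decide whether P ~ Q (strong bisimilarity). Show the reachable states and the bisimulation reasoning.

P ≁ Q

P's transition system — 3 states:
  m0 = a.b.((0 | 0 + 0 | 0) | (0 + 0)\{a,d}) :: =a=> m1
  m1 = b.((0 | 0 + 0 | 0) | (0 + 0)\{a,d}) :: =b=> m2
  m2 = (0 | 0 + 0 | 0) | (0 + 0)\{a,d} :: stopped
Q's transition system — 2 states:
  n0 = b.((0 | 0 + 0 | 0) | (0 + 0)\{a,d}) :: =b=> n1
  n1 = (0 | 0 + 0 | 0) | (0 + 0)\{a,d} :: stopped
Bisimilarity quotient blocks:
  B0 = {m0}
  B1 = {m1, n0}
  B2 = {m2, n1}
m0 ∈ B0, n0 ∈ B1 → different blocks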